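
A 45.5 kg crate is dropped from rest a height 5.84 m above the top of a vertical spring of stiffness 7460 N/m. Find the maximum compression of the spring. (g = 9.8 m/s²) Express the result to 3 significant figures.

x = 0.897 m

Measuring PE from the top of the relaxed spring, at max compression the crate has dropped H + x with zero KE, so:
mg(H + x) = ½kx²
½(7460)x² − (45.5)(9.8)x − (45.5)(9.8)(5.84) = 0
3730x² − 445.9x − 2604 = 0
x = [445.9 + √(198827 + 3.8853e+07)]/(2 × 3730) = 0.8975 m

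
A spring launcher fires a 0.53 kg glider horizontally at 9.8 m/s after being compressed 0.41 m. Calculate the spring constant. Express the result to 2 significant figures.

k = 300 N/m

Energy stored in the spring equals the launch KE: ½kx² = ½mv²
k = mv²/x² = (0.53)(9.8)²/(0.41)² = 302.8 N/m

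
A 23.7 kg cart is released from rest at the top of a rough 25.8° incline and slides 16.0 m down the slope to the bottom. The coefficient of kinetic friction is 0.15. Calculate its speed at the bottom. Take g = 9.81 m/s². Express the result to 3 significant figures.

Energy: mgh = ½mv² + W_f, with h = L sinθ and W_f = μ_k (mg cosθ) L
mgh = mgL sinθ = (23.7)(9.81)(16.0)sin25.8° = 1619.0 J
W_f = μ_k mg cosθ · L = (0.15)(23.7)(9.81)cos25.8°·16.0 = 502.4 J
½mv² = 1619.0 − 502.4 = 1116.7 J
v = √(2 × 1116.7/23.7) = 9.707 m/s

v = 9.71 m/s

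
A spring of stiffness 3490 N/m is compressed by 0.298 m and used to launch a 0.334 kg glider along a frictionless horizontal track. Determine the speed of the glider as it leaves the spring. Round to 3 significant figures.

v = 30.5 m/s

Spring PE converts entirely to kinetic energy: ½kx² = ½mv²
v = x√(k/m) = 0.298 × √(3490/0.334) = 30.46 m/s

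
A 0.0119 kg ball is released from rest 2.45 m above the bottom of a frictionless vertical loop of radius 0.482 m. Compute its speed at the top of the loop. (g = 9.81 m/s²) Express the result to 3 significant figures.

v = 5.40 m/s

Energy conservation: mgh = ½mv_top² + mg(2r)
v_top² = 2g(h − 2r) = 2(9.81)(2.45 − 0.9640) = 29.16
v_top = 5.400 m/s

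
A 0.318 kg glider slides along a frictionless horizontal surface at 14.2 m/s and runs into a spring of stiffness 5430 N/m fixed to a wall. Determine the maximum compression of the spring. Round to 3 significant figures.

x = 0.109 m

All KE is stored as spring PE at maximum compression: ½mv² = ½kx²
x = v√(m/k) = 14.2 × √(0.318/5430) = 0.1087 m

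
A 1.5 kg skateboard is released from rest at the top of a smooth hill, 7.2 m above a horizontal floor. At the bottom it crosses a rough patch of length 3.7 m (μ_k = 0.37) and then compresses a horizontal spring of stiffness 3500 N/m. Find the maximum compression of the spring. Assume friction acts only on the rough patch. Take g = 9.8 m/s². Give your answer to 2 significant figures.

Initial energy: E₁ = mgh = (1.5)(9.8)(7.2) = 105.84 J
Friction removes W_f = μ_k mg d = (0.37)(1.5)(9.8)(3.7) = 20.12 J
Energy reaching the spring: E = 105.84 − 20.12 = 85.716 J
At max compression ½kx² = E ⇒ x = √(2E/k) = √(2 × 85.716/3500) = 0.2213 m

x = 0.22 m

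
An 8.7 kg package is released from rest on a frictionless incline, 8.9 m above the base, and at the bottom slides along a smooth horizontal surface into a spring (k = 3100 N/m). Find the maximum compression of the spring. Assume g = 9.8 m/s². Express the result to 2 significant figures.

x = 0.70 m

At max compression the package is momentarily at rest: mgh = ½kx²
x = √(2mgh/k) = √(2 × 8.7 × 9.8 × 8.9 / 3100) = 0.6997 m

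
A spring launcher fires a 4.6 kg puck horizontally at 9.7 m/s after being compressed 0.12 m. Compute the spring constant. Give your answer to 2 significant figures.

k = 30000 N/m

Energy stored in the spring equals the launch KE: ½kx² = ½mv²
k = mv²/x² = (4.6)(9.7)²/(0.12)² = 30057 N/m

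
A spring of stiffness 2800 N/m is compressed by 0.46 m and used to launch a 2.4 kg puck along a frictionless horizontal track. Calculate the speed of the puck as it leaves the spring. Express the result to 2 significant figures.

v = 16 m/s

The puck leaves the spring when the spring is at natural length, so ½kx² = ½mv²
v = x√(k/m) = 0.46 × √(2800/2.4) = 15.71 m/s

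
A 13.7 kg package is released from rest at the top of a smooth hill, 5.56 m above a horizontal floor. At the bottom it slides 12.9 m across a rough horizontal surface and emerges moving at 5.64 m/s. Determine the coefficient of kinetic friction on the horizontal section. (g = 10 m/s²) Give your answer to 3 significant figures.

Energy at the top = energy at the end + work done against friction:
mgh = ½mv² + μ_k m g d
mgh = 761.72 J; ½mv² = 217.90 J
W_f = 761.72 − 217.90 = 543.8 J
μ_k = W_f/(mg·d) = 543.8/(137.0 × 12.9) = 0.3077

μ_k = 0.308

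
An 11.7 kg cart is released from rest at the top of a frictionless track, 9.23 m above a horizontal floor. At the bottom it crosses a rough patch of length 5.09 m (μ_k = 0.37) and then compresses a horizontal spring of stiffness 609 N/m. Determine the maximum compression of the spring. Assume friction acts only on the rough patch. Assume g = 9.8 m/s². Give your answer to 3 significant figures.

Initial energy: E₁ = mgh = (11.7)(9.8)(9.23) = 1058.3 J
Friction removes W_f = μ_k mg d = (0.37)(11.7)(9.8)(5.09) = 215.9 J
Energy reaching the spring: E = 1058.3 − 215.9 = 842.37 J
At max compression ½kx² = E ⇒ x = √(2E/k) = √(2 × 842.37/609) = 1.663 m

x = 1.66 m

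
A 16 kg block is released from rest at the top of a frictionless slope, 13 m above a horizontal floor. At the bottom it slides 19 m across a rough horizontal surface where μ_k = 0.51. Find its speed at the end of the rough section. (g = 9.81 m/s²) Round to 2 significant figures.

v = 8.1 m/s

Energy at the top = energy at the end + work done against friction:
mgh = ½mv² + μ_k m g d
W_f = μ_k mg d = (0.51)(16)(9.81)(19) = 1521 J
½mv² = mgh − W_f = 2040.5 − 1521 = 519.54 J
v = √(2 × 519.54/16) = 8.059 m/s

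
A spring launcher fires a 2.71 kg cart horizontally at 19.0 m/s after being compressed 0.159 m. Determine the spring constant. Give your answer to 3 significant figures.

½kx² = ½mv²
k = mv²/x² = (2.71)(19.0)²/(0.159)² = 38697 N/m

k = 38700 N/m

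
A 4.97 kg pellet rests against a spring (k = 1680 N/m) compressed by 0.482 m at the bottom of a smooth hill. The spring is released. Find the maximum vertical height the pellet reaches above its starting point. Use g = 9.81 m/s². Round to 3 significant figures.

Energy conservation from release to the highest point: ½kx² = mgh
h = kx²/(2mg) = (1680)(0.482)²/(2 × 4.97 × 9.81) = 4.003 m

h = 4.00 m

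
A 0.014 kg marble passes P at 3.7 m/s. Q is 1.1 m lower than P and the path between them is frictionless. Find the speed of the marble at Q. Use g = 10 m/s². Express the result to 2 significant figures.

v = 6.0 m/s

By conservation of mechanical energy, ½mv₀² + mgh = ½mv²
v² = v₀² + 2gh = (3.7)² + 2(10)(1.1) = 35.690
v = √35.690 = 5.974 m/s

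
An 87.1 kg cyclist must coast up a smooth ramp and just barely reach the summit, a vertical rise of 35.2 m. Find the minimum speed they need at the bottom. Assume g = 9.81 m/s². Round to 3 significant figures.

At the top they are momentarily at rest, so all KE converts to PE: ½mv² = mgh
v = √(2gh) = √(2 × 9.81 × 35.2) = 26.28 m/s

v = 26.3 m/s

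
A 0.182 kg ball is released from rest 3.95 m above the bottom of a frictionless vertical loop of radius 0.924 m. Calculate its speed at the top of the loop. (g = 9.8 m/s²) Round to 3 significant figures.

v = 6.42 m/s

Energy conservation: mgh = ½mv_top² + mg(2r)
v_top² = 2g(h − 2r) = 2(9.8)(3.95 − 1.848) = 41.20
v_top = 6.419 m/s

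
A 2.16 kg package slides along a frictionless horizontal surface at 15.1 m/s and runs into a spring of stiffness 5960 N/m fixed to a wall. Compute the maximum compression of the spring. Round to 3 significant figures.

x = 0.287 m

At max compression the package is momentarily at rest: ½mv² = ½kx²
x = v√(m/k) = 15.1 × √(2.16/5960) = 0.2875 m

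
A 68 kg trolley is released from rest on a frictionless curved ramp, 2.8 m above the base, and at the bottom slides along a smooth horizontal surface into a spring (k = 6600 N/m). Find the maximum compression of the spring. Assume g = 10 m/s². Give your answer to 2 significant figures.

x = 0.76 m

Gravitational PE at the top equals spring PE at max compression: mgh = ½kx²
x = √(2mgh/k) = √(2 × 68 × 10 × 2.8 / 6600) = 0.7596 m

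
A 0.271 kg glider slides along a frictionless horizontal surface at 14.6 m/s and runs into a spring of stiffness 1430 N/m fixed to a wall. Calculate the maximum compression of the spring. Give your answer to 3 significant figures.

x = 0.201 m

Conservation of energy between contact and max compression: ½mv² = ½kx²
x = v√(m/k) = 14.6 × √(0.271/1430) = 0.2010 m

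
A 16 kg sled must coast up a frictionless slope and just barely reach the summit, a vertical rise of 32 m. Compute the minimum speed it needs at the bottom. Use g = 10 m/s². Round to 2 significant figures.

v = 25 m/s

At the top it is momentarily at rest, so all KE converts to PE: ½mv² = mgh
v = √(2gh) = √(2 × 10 × 32) = 25.30 m/s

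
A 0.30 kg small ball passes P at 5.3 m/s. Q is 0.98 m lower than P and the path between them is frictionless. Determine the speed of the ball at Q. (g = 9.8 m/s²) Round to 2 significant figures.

v = 6.9 m/s

By conservation of mechanical energy, ½mv₀² + mgh = ½mv²
v² = v₀² + 2gh = (5.3)² + 2(9.8)(0.98) = 47.298
v = √47.298 = 6.877 m/s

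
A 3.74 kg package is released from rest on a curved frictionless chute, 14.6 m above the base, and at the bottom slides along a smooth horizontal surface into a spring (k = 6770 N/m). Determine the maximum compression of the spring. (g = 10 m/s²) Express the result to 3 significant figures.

Gravitational PE at the top equals spring PE at max compression: mgh = ½kx²
x = √(2mgh/k) = √(2 × 3.74 × 10 × 14.6 / 6770) = 0.4016 m

x = 0.402 m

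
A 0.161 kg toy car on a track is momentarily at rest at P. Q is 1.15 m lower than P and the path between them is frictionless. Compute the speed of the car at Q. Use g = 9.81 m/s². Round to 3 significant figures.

Energy conservation between the two points: mgh = ½mv²
v = √(2gh) = √(2 × 9.81 × 1.15) = √22.563 = 4.750 m/s

v = 4.75 m/s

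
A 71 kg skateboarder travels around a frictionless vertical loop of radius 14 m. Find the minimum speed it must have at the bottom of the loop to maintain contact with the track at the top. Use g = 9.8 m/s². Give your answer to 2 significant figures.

v = 26 m/s

At the top: mg = mv_top²/r ⇒ v_top² = gr = 137.2 m²/s²
Energy from bottom to top (height 2r): ½mv_bot² = ½mv_top² + mg(2r)
v_bot² = gr + 4gr = 5gr = 686.0
v_bot = √(5gr) = 26.19 m/s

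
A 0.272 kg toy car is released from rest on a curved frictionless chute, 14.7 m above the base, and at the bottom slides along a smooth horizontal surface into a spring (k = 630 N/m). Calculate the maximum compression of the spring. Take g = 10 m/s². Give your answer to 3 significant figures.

At max compression the car is momentarily at rest: mgh = ½kx²
x = √(2mgh/k) = √(2 × 0.272 × 10 × 14.7 / 630) = 0.3563 m

x = 0.356 m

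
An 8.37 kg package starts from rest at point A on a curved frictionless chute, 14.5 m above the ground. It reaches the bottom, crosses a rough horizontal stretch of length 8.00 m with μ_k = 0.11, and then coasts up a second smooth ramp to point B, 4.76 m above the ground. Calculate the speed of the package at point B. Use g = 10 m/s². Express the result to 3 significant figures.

Energy at A: mgh₁ = (8.37)(10)(14.5) = 1213.6 J
Friction loss: W_f = μ_k mg d = 73.66 J
At B: ½mv² + mgh₂ = mgh₁ − W_f
½mv² = 1213.6 − 73.66 − 398.41 = 741.58 J
v = √(2 × 741.58/8.37) = 13.31 m/s

v = 13.3 m/s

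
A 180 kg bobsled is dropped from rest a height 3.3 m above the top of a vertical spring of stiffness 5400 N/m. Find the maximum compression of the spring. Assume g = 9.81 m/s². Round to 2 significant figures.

Take the reference level at the top of the uncompressed spring. At max compression the bobsled has fallen H + x and is momentarily at rest:
mg(H + x) = ½kx²
½(5400)x² − (180)(9.81)x − (180)(9.81)(3.3) = 0
2700x² − 1766x − 5827 = 0
x = [1766 + √(3.118e+06 + 6.2933e+07)]/(2 × 2700) = 1.832 m

x = 1.8 m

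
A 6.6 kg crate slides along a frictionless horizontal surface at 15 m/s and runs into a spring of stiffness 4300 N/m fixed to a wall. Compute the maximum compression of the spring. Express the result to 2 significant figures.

All KE is stored as spring PE at maximum compression: ½mv² = ½kx²
x = v√(m/k) = 15 × √(6.6/4300) = 0.5877 m

x = 0.59 m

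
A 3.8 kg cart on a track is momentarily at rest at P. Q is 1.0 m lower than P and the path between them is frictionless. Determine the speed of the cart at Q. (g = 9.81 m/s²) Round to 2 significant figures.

v = 4.4 m/s

Equating total energy at the two states: mgh = ½mv²
v = √(2gh) = √(2 × 9.81 × 1.0) = √19.620 = 4.429 m/s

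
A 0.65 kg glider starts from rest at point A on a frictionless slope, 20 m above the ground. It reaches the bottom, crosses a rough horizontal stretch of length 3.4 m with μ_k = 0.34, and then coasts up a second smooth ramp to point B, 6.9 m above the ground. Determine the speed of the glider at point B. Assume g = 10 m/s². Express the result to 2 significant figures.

Energy at A: mgh₁ = (0.65)(10)(20) = 130.00 J
Friction loss: W_f = μ_k mg d = 7.514 J
At B: ½mv² + mgh₂ = mgh₁ − W_f
½mv² = 130.00 − 7.514 − 44.850 = 77.636 J
v = √(2 × 77.636/0.65) = 15.46 m/s

v = 15 m/s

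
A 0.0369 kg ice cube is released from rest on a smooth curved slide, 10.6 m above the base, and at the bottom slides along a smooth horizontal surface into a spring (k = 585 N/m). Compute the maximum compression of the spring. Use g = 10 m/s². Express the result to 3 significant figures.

x = 0.116 m

Energy conservation (no friction) from release to max compression: mgh = ½kx²
x = √(2mgh/k) = √(2 × 0.0369 × 10 × 10.6 / 585) = 0.1156 m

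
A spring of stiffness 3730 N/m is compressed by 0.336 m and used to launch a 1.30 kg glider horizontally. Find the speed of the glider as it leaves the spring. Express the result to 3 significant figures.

v = 18.0 m/s

Spring PE converts entirely to kinetic energy: ½kx² = ½mv²
v = x√(k/m) = 0.336 × √(3730/1.30) = 18.00 m/s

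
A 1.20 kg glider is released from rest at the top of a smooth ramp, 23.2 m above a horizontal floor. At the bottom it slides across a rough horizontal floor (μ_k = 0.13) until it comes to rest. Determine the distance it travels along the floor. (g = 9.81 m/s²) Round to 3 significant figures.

d = 178 m

Applying the work–energy principle:
At rest all PE has been dissipated by friction: mgh = μ_k m g d
d = h/μ_k = 23.2/0.13 = 178.5 m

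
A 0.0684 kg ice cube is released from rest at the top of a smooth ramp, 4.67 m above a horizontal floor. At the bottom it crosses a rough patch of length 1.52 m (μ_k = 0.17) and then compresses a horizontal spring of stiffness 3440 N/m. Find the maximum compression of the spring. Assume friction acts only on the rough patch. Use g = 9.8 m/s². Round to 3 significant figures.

Initial energy: E₁ = mgh = (0.0684)(9.8)(4.67) = 3.1304 J
Friction removes W_f = μ_k mg d = (0.17)(0.0684)(9.8)(1.52) = 0.1732 J
Energy reaching the spring: E = 3.1304 − 0.1732 = 2.9572 J
At max compression ½kx² = E ⇒ x = √(2E/k) = √(2 × 2.9572/3440) = 0.04146 m

x = 0.0415 m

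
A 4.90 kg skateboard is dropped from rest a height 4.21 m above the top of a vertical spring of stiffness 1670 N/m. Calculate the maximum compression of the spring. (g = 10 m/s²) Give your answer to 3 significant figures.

Take the reference level at the top of the uncompressed spring. At max compression the skateboard has fallen H + x and is momentarily at rest:
mg(H + x) = ½kx²
½(1670)x² − (4.90)(10)x − (4.90)(10)(4.21) = 0
835.0x² − 49.00x − 206.3 = 0
x = [49.00 + √(2401 + 689009)]/(2 × 835.0) = 0.5273 m

x = 0.527 m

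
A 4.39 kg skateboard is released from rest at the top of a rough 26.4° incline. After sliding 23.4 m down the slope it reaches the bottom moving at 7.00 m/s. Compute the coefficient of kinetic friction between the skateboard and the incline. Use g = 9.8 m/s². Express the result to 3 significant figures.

μ_k = 0.377

The energy dissipated by friction is the PE lost minus the KE gained:
mgL sinθ = 447.62 J; ½mv² = 107.55 J
W_f = 447.62 − 107.55 = 340.1 J
μ_k = W_f/(mg cosθ · L) = 340.1/(38.54 × 23.4) = 0.3771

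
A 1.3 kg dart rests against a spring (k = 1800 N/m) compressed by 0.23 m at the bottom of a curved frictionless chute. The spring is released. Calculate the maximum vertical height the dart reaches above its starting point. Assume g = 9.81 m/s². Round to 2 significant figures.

h = 3.7 m

Energy conservation from release to the highest point: ½kx² = mgh
h = kx²/(2mg) = (1800)(0.23)²/(2 × 1.3 × 9.81) = 3.733 m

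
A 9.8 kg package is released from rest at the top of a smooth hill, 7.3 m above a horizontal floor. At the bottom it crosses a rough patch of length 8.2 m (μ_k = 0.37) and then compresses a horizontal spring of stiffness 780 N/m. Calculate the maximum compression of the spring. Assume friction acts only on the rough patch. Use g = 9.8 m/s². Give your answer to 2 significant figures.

x = 1.0 m

Initial energy: E₁ = mgh = (9.8)(9.8)(7.3) = 701.09 J
Friction removes W_f = μ_k mg d = (0.37)(9.8)(9.8)(8.2) = 291.4 J
Energy reaching the spring: E = 701.09 − 291.4 = 409.71 J
At max compression ½kx² = E ⇒ x = √(2E/k) = √(2 × 409.71/780) = 1.025 m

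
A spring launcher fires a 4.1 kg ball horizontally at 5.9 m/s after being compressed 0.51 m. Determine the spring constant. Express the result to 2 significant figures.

k = 550 N/m

½kx² = ½mv²
k = mv²/x² = (4.1)(5.9)²/(0.51)² = 548.7 N/m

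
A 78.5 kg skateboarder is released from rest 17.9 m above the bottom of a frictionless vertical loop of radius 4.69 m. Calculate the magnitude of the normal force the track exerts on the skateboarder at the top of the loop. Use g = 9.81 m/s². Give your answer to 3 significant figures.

N = 2030 N

Energy from release to top (height 2r): mgh = ½mv_top² + mg(2r)
v_top² = 2g(h − 2r) = 2(9.81)(17.9 − 9.380) = 167.16 m²/s²
At the top, both N and weight point toward the centre: N + mg = mv_top²/r
N = m(v_top²/r − g) = 78.5(167.16/4.69 − 9.81) = 2028 N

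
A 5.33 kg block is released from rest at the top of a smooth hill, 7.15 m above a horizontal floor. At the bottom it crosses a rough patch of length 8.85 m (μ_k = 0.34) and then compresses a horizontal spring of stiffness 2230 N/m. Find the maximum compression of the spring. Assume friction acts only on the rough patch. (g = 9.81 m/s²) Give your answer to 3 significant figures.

Initial energy: E₁ = mgh = (5.33)(9.81)(7.15) = 373.85 J
Friction removes W_f = μ_k mg d = (0.34)(5.33)(9.81)(8.85) = 157.3 J
Energy reaching the spring: E = 373.85 − 157.3 = 216.52 J
At max compression ½kx² = E ⇒ x = √(2E/k) = √(2 × 216.52/2230) = 0.4407 m

x = 0.441 m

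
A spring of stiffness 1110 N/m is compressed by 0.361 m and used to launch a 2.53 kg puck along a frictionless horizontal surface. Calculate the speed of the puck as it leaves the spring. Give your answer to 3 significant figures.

The puck leaves the spring when the spring is at natural length, so ½kx² = ½mv²
v = x√(k/m) = 0.361 × √(1110/2.53) = 7.562 m/s

v = 7.56 m/s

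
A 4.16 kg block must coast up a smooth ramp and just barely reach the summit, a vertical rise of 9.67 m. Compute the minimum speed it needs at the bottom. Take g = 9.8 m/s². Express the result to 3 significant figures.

At the top it is momentarily at rest, so all KE converts to PE: ½mv² = mgh
v = √(2gh) = √(2 × 9.8 × 9.67) = 13.77 m/s

v = 13.8 m/s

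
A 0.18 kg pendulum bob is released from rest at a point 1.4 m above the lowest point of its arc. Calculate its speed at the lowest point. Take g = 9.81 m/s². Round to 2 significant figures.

v = 5.2 m/s

Mechanical energy is conserved (no friction): mgh = ½mv²
The mass cancels from both sides.
v = √(2gh) = √(2 × 9.81 × 1.4) = √27.468 = 5.241 m/s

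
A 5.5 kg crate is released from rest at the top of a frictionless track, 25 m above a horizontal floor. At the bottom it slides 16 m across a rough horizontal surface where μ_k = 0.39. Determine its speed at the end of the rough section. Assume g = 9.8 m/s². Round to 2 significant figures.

Energy at the top = energy at the end + work done against friction:
mgh = ½mv² + μ_k m g d
W_f = μ_k mg d = (0.39)(5.5)(9.8)(16) = 336.3 J
½mv² = mgh − W_f = 1347.5 − 336.3 = 1011.2 J
v = √(2 × 1011.2/5.5) = 19.18 m/s

v = 19 m/s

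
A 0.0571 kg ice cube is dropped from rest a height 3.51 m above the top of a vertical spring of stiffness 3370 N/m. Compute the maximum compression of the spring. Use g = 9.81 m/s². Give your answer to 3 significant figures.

Take the reference level at the top of the uncompressed spring. At max compression the cube has fallen H + x and is momentarily at rest:
mg(H + x) = ½kx²
½(3370)x² − (0.0571)(9.81)x − (0.0571)(9.81)(3.51) = 0
1685x² − 0.5602x − 1.966 = 0
x = [0.5602 + √(0.3138 + 13252)]/(2 × 1685) = 0.03433 m

x = 0.0343 m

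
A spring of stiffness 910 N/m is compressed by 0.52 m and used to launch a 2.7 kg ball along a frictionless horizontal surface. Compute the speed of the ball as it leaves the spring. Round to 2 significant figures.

The ball leaves the spring when the spring is at natural length, so ½kx² = ½mv²
v = x√(k/m) = 0.52 × √(910/2.7) = 9.546 m/s

v = 9.5 m/s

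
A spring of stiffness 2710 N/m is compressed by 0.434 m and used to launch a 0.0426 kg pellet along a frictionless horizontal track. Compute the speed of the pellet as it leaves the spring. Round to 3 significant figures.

Conservation of energy: ½kx² = ½mv²
v = x√(k/m) = 0.434 × √(2710/0.0426) = 109.5 m/s

v = 109 m/s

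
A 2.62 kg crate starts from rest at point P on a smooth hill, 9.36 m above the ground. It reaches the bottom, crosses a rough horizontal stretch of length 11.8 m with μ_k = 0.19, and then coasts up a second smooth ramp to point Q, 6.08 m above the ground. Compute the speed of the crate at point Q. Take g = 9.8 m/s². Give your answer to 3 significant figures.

v = 4.51 m/s

Energy at P: mgh₁ = (2.62)(9.8)(9.36) = 240.33 J
Friction loss: W_f = μ_k mg d = 57.57 J
At Q: ½mv² + mgh₂ = mgh₁ − W_f
½mv² = 240.33 − 57.57 − 156.11 = 26.652 J
v = √(2 × 26.652/2.62) = 4.511 m/s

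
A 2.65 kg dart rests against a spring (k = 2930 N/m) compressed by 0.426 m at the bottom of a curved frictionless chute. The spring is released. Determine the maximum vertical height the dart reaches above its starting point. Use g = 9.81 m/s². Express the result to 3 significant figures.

h = 10.2 m

At maximum height the dart is at rest, so ½kx² = mgh
h = kx²/(2mg) = (2930)(0.426)²/(2 × 2.65 × 9.81) = 10.23 m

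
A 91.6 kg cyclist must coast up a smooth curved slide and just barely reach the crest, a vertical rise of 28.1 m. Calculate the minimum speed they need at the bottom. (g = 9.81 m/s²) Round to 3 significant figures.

At the top they are momentarily at rest, so all KE converts to PE: ½mv² = mgh
v = √(2gh) = √(2 × 9.81 × 28.1) = 23.48 m/s

v = 23.5 m/s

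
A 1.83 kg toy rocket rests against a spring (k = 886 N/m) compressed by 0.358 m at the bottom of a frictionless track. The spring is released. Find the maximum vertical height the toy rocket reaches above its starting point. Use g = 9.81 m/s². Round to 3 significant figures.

h = 3.16 m

Energy conservation from release to the highest point: ½kx² = mgh
h = kx²/(2mg) = (886)(0.358)²/(2 × 1.83 × 9.81) = 3.163 m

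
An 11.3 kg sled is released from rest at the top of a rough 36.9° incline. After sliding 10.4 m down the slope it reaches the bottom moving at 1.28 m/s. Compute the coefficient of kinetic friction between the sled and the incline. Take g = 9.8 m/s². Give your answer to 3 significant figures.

Energy balance down the incline: mg L sinθ − ½mv² = μ_k (mg cosθ) L
mgL sinθ = 691.50 J; ½mv² = 9.2570 J
W_f = 691.50 − 9.2570 = 682.2 J
μ_k = W_f/(mg cosθ · L) = 682.2/(88.56 × 10.4) = 0.7408

μ_k = 0.741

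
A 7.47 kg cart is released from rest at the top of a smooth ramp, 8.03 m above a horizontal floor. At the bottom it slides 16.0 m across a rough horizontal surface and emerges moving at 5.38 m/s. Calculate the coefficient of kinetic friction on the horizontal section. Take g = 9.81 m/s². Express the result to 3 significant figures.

Energy at the top = energy at the end + work done against friction:
mgh = ½mv² + μ_k m g d
mgh = 588.44 J; ½mv² = 108.11 J
W_f = 588.44 − 108.11 = 480.3 J
μ_k = W_f/(mg·d) = 480.3/(73.28 × 16.0) = 0.4097

μ_k = 0.410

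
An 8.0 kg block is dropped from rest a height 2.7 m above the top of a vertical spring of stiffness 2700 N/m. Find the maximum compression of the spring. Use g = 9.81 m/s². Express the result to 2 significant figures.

Let x be the compression. The total drop is H + x, and the block is instantaneously at rest at max compression, so energy conservation gives:
mg(H + x) = ½kx²
½(2700)x² − (8.0)(9.81)x − (8.0)(9.81)(2.7) = 0
1350x² − 78.48x − 211.9 = 0
x = [78.48 + √(6159 + 1.1442e+06)]/(2 × 1350) = 0.4263 m

x = 0.43 m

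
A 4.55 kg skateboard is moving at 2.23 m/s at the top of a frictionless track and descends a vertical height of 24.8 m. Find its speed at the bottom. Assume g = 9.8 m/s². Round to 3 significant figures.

v = 22.2 m/s

Energy conservation between the two points: ½mv₀² + mgh = ½mv²
v² = v₀² + 2gh = (2.23)² + 2(9.8)(24.8) = 491.05
v = √491.05 = 22.16 m/s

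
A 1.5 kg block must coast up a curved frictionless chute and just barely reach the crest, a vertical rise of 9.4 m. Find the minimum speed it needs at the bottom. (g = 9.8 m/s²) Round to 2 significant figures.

v = 14 m/s

At the top it is momentarily at rest, so all KE converts to PE: ½mv² = mgh
v = √(2gh) = √(2 × 9.8 × 9.4) = 13.57 m/s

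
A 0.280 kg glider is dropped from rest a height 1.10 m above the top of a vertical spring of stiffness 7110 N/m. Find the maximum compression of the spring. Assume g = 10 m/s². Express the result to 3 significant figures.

Take the reference level at the top of the uncompressed spring. At max compression the glider has fallen H + x and is momentarily at rest:
mg(H + x) = ½kx²
½(7110)x² − (0.280)(10)x − (0.280)(10)(1.10) = 0
3555x² − 2.800x − 3.080 = 0
x = [2.800 + √(7.840 + 43798)]/(2 × 3555) = 0.02983 m

x = 0.0298 m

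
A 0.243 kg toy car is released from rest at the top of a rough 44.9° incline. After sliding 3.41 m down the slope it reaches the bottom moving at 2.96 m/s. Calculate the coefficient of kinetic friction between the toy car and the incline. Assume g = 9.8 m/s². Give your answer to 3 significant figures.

mgh = ½mv² + μ_k (mg cosθ) L, with h = L sinθ
mgL sinθ = 5.7321 J; ½mv² = 1.0645 J
W_f = 5.7321 − 1.0645 = 4.668 J
μ_k = W_f/(mg cosθ · L) = 4.668/(1.687 × 3.41) = 0.8114

μ_k = 0.811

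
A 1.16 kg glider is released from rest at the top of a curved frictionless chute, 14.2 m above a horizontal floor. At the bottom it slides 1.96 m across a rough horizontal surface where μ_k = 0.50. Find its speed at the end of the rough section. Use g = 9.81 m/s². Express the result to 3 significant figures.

Energy bookkeeping (friction removes W_f = μ_k N d):
mgh = ½mv² + μ_k m g d
W_f = μ_k mg d = (0.50)(1.16)(9.81)(1.96) = 11.15 J
½mv² = mgh − W_f = 161.59 − 11.15 = 150.44 J
v = √(2 × 150.44/1.16) = 16.11 m/s

v = 16.1 m/s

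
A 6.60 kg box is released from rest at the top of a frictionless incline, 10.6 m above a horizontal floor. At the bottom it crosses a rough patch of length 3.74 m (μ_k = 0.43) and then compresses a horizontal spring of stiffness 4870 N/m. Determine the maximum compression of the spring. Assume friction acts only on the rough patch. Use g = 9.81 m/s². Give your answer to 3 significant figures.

x = 0.489 m

Initial energy: E₁ = mgh = (6.60)(9.81)(10.6) = 686.31 J
Friction removes W_f = μ_k mg d = (0.43)(6.60)(9.81)(3.74) = 104.1 J
Energy reaching the spring: E = 686.31 − 104.1 = 582.18 J
At max compression ½kx² = E ⇒ x = √(2E/k) = √(2 × 582.18/4870) = 0.4890 m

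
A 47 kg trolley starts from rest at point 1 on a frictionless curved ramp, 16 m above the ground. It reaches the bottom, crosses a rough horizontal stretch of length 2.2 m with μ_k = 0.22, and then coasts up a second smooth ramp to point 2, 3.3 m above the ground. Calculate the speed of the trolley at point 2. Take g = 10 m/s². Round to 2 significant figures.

Energy at 1: mgh₁ = (47)(10)(16) = 7520.0 J
Friction loss: W_f = μ_k mg d = 227.5 J
At 2: ½mv² + mgh₂ = mgh₁ − W_f
½mv² = 7520.0 − 227.5 − 1551.0 = 5741.5 J
v = √(2 × 5741.5/47) = 15.63 m/s

v = 16 m/s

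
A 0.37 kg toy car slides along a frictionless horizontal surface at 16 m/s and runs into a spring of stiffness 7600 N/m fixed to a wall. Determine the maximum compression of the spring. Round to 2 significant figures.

At max compression the car is momentarily at rest: ½mv² = ½kx²
x = v√(m/k) = 16 × √(0.37/7600) = 0.1116 m

x = 0.11 m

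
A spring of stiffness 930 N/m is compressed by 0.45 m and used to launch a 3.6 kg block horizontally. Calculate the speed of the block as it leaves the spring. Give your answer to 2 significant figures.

v = 7.2 m/s

Conservation of energy: ½kx² = ½mv²
v = x√(k/m) = 0.45 × √(930/3.6) = 7.233 m/s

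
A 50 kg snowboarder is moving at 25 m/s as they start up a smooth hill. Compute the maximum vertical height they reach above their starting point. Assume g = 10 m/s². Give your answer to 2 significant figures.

By energy conservation, ½mv² = mgh
h = v²/(2g) = 25²/(2 × 10) = 31.25 m

h = 31 m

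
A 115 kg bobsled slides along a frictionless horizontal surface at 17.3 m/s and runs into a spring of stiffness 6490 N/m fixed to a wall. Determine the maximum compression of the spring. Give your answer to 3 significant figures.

At max compression the bobsled is momentarily at rest: ½mv² = ½kx²
x = v√(m/k) = 17.3 × √(115/6490) = 2.303 m

x = 2.30 m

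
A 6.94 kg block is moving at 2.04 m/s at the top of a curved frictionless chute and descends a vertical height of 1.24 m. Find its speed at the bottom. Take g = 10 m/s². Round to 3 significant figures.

v = 5.38 m/s

Energy conservation between the two points: ½mv₀² + mgh = ½mv²
The mass cancels from both sides.
v² = v₀² + 2gh = (2.04)² + 2(10)(1.24) = 28.962
v = √28.962 = 5.382 m/s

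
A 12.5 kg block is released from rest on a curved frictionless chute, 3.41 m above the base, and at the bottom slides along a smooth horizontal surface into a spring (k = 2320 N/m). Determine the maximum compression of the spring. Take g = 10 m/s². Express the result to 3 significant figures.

x = 0.606 m

Energy conservation (no friction) from release to max compression: mgh = ½kx²
x = √(2mgh/k) = √(2 × 12.5 × 10 × 3.41 / 2320) = 0.6062 m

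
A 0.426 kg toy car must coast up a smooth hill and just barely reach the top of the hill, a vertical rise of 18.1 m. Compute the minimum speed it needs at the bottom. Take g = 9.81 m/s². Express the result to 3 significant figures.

At the top it is momentarily at rest, so all KE converts to PE: ½mv² = mgh
v = √(2gh) = √(2 × 9.81 × 18.1) = 18.84 m/s

v = 18.8 m/s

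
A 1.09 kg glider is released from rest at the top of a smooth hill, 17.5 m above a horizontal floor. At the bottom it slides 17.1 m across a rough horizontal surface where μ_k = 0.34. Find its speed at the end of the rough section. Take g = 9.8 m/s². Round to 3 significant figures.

v = 15.1 m/s

Energy at the top = energy at the end + work done against friction:
mgh = ½mv² + μ_k m g d
W_f = μ_k mg d = (0.34)(1.09)(9.8)(17.1) = 62.11 J
½mv² = mgh − W_f = 186.94 − 62.11 = 124.83 J
v = √(2 × 124.83/1.09) = 15.13 m/s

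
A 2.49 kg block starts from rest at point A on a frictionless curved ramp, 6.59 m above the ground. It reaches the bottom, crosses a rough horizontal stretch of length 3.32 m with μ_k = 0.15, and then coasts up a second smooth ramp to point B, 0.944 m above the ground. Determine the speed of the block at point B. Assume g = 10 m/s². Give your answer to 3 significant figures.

Energy at A: mgh₁ = (2.49)(10)(6.59) = 164.09 J
Friction loss: W_f = μ_k mg d = 12.40 J
At B: ½mv² + mgh₂ = mgh₁ − W_f
½mv² = 164.09 − 12.40 − 23.506 = 128.19 J
v = √(2 × 128.19/2.49) = 10.15 m/s

v = 10.1 m/s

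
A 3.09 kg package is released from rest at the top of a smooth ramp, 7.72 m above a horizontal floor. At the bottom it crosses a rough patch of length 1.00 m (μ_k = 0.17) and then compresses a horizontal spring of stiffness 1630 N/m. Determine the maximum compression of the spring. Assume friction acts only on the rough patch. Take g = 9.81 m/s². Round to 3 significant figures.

x = 0.530 m

Initial energy: E₁ = mgh = (3.09)(9.81)(7.72) = 234.02 J
Friction removes W_f = μ_k mg d = (0.17)(3.09)(9.81)(1.00) = 5.153 J
Energy reaching the spring: E = 234.02 − 5.153 = 228.86 J
At max compression ½kx² = E ⇒ x = √(2E/k) = √(2 × 228.86/1630) = 0.5299 m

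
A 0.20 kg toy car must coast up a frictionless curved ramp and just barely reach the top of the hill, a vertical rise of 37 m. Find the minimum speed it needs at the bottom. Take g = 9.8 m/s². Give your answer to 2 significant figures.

At the top it is momentarily at rest, so all KE converts to PE: ½mv² = mgh
v = √(2gh) = √(2 × 9.8 × 37) = 26.93 m/s

v = 27 m/s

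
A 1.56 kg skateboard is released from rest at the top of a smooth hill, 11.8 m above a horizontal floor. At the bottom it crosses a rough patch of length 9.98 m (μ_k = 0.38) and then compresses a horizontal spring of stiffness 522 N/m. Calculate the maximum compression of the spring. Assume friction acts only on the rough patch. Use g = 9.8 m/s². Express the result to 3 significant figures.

Initial energy: E₁ = mgh = (1.56)(9.8)(11.8) = 180.40 J
Friction removes W_f = μ_k mg d = (0.38)(1.56)(9.8)(9.98) = 57.98 J
Energy reaching the spring: E = 180.40 − 57.98 = 122.42 J
At max compression ½kx² = E ⇒ x = √(2E/k) = √(2 × 122.42/522) = 0.6849 m

x = 0.685 m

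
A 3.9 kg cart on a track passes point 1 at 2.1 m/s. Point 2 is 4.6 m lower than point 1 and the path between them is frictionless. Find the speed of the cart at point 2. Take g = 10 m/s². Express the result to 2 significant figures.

v = 9.8 m/s

By conservation of mechanical energy, ½mv₀² + mgh = ½mv²
v² = v₀² + 2gh = (2.1)² + 2(10)(4.6) = 96.410
v = √96.410 = 9.819 m/s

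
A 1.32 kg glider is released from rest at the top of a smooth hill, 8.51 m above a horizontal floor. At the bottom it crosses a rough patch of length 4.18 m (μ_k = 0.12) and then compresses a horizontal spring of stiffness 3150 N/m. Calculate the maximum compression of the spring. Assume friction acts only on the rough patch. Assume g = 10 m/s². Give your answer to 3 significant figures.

x = 0.259 m

Initial energy: E₁ = mgh = (1.32)(10)(8.51) = 112.33 J
Friction removes W_f = μ_k mg d = (0.12)(1.32)(10)(4.18) = 6.621 J
Energy reaching the spring: E = 112.33 − 6.621 = 105.71 J
At max compression ½kx² = E ⇒ x = √(2E/k) = √(2 × 105.71/3150) = 0.2591 m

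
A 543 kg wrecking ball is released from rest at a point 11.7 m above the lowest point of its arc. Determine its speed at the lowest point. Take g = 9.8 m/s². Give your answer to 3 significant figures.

Equating total energy at the two states: mgh = ½mv²
v = √(2gh) = √(2 × 9.8 × 11.7) = √229.32 = 15.14 m/s

v = 15.1 m/s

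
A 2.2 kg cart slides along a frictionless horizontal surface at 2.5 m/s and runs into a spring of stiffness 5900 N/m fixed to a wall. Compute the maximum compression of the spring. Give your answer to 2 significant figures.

x = 0.048 m

At max compression the cart is momentarily at rest: ½mv² = ½kx²
x = v√(m/k) = 2.5 × √(2.2/5900) = 0.04828 m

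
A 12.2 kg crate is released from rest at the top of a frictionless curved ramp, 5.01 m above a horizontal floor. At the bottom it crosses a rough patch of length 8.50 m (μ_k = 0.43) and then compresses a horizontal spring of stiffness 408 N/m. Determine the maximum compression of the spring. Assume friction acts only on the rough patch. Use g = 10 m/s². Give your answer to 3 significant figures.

Initial energy: E₁ = mgh = (12.2)(10)(5.01) = 611.22 J
Friction removes W_f = μ_k mg d = (0.43)(12.2)(10)(8.50) = 445.9 J
Energy reaching the spring: E = 611.22 − 445.9 = 165.31 J
At max compression ½kx² = E ⇒ x = √(2E/k) = √(2 × 165.31/408) = 0.9002 m

x = 0.900 m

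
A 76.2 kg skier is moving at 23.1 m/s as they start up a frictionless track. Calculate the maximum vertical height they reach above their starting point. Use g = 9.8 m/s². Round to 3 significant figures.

h = 27.2 m

By energy conservation, ½mv² = mgh
h = v²/(2g) = 23.1²/(2 × 9.8) = 27.22 m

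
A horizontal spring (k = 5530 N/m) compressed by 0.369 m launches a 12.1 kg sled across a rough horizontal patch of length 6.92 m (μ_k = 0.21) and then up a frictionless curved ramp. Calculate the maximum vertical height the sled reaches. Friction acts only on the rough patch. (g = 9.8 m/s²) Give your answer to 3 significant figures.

Spring energy: E₀ = ½kx² = ½(5530)(0.369)² = 376.49 J
Friction: W_f = μ_k mg d = (0.21)(12.1)(9.8)(6.92) = 172.3 J
Energy at base of ramp: E = 376.49 − 172.3 = 204.16 J
At max height all remaining energy is PE: mgh = E ⇒ h = E/(mg) = 204.16/(12.1 × 9.8) = 1.722 m

h = 1.72 m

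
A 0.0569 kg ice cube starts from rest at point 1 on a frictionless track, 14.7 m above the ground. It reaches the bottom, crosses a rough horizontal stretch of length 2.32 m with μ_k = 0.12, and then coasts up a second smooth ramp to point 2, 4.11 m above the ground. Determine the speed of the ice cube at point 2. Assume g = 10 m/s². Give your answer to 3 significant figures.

Energy at 1: mgh₁ = (0.0569)(10)(14.7) = 8.3643 J
Friction loss: W_f = μ_k mg d = 0.1584 J
At 2: ½mv² + mgh₂ = mgh₁ − W_f
½mv² = 8.3643 − 0.1584 − 2.3386 = 5.8673 J
v = √(2 × 5.8673/0.0569) = 14.36 m/s

v = 14.4 m/s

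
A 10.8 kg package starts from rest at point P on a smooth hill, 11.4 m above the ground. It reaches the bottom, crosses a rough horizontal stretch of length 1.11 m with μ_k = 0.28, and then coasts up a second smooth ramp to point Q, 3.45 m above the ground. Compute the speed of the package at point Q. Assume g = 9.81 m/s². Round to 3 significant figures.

Energy at P: mgh₁ = (10.8)(9.81)(11.4) = 1207.8 J
Friction loss: W_f = μ_k mg d = 32.93 J
At Q: ½mv² + mgh₂ = mgh₁ − W_f
½mv² = 1207.8 − 32.93 − 365.52 = 809.36 J
v = √(2 × 809.36/10.8) = 12.24 m/s

v = 12.2 m/s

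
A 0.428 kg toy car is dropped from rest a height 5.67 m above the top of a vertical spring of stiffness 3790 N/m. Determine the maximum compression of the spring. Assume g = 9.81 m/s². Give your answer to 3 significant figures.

x = 0.113 m

Measuring PE from the top of the relaxed spring, at max compression the car has dropped H + x with zero KE, so:
mg(H + x) = ½kx²
½(3790)x² − (0.428)(9.81)x − (0.428)(9.81)(5.67) = 0
1895x² − 4.199x − 23.81 = 0
x = [4.199 + √(17.63 + 180453)]/(2 × 1895) = 0.1132 m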